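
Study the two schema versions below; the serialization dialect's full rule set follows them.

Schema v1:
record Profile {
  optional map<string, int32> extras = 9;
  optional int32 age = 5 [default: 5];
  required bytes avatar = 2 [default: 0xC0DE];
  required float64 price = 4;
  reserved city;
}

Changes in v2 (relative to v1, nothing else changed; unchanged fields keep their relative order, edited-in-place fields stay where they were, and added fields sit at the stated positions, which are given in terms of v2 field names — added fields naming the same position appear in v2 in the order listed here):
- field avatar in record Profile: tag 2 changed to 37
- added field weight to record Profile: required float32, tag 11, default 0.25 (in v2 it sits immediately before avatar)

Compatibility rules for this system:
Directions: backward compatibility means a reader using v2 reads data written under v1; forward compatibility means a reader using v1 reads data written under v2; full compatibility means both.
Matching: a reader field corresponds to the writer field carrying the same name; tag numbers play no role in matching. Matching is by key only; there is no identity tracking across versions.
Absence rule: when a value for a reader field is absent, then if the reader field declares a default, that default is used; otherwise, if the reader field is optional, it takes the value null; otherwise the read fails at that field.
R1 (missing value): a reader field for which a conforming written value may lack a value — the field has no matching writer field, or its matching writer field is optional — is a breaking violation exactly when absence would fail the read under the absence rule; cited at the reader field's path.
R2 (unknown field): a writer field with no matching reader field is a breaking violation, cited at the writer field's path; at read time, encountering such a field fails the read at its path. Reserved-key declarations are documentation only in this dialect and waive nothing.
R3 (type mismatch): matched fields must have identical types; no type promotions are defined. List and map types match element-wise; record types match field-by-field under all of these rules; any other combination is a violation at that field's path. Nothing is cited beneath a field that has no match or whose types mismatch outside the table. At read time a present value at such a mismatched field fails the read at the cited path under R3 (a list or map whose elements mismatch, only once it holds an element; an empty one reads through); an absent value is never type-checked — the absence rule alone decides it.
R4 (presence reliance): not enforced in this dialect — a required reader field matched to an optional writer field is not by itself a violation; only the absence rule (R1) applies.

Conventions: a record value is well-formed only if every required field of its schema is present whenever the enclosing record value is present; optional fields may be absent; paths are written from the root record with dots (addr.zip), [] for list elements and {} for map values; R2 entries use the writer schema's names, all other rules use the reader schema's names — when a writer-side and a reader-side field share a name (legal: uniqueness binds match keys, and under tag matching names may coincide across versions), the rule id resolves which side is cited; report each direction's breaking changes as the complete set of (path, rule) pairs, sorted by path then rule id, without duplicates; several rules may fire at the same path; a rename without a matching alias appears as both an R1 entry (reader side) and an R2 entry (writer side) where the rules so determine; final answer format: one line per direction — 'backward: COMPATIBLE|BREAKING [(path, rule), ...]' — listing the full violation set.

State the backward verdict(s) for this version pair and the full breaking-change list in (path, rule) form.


the writer's type comes first in each Profile pair
backward pass over Profile, reader schema v2, writer schema v1:
  extras: paired with writer extras (map<string, int32> -> map<string, int32>; writer optional)
  age: paired with writer age (int32 -> int32; writer optional)
  weight: no writer-side match
  avatar: paired with writer avatar (bytes -> bytes; writer required)
  price: paired with writer price (float64 -> float64; writer required)
  => backward verdict for Profile: COMPATIBLE, no violations
remaining Profile differences; none change what is asked:
  field avatar in record Profile: tag 2 changed to 37 -> inert for the asked Profile verdict: nothing fires
  added field weight to record Profile: required float32, tag 11, default 0.25 (in v2 it sits immediately before avatar) -> affects forward compatibility only, which is not asked

backward: COMPATIBLE []


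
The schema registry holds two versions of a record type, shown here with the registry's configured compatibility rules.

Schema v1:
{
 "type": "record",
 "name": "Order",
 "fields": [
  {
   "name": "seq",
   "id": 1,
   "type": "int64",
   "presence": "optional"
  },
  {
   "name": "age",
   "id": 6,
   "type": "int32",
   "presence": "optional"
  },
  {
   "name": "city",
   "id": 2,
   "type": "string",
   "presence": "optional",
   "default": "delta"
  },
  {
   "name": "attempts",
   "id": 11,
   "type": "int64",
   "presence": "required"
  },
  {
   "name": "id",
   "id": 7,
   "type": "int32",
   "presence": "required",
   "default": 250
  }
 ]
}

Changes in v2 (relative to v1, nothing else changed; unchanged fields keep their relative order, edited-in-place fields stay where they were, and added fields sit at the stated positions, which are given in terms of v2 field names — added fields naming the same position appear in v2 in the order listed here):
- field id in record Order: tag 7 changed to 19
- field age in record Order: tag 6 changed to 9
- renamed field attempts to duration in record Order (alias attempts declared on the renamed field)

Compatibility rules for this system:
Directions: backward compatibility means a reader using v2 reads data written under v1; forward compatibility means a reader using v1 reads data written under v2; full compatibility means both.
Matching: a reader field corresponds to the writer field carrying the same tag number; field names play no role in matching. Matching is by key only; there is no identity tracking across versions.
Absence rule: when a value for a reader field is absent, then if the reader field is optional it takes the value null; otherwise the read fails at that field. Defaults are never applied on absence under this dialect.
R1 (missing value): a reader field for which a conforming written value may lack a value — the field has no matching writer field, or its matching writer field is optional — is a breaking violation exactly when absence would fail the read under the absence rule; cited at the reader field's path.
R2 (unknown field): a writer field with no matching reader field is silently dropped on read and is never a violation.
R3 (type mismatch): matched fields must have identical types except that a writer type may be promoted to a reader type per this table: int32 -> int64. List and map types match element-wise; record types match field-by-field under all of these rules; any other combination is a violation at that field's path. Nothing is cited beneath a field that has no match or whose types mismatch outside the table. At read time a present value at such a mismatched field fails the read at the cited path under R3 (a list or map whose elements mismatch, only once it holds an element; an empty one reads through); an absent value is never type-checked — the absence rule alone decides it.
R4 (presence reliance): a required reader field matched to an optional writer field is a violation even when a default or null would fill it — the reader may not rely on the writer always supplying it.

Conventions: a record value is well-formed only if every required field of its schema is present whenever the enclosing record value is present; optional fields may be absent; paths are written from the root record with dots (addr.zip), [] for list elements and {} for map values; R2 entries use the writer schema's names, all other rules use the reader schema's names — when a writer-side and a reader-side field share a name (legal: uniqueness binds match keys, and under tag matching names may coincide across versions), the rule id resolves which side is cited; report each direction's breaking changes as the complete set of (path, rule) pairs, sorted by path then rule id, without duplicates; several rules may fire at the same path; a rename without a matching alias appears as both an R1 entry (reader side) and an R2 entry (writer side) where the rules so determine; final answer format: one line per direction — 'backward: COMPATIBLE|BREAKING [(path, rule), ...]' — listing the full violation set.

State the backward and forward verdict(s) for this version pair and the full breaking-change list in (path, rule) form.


backward: BREAKING [(id, R1)]; forward: BREAKING [(id, R1)]

in Order below, arrows point writer -> reader
backward analysis of Order with v2 as reader and v1 as writer:
  seq: int64 -> int64, writer optional; from seq
  age: no writer-side match
  city: string -> string, writer optional; from city
  duration: int64 -> int64, writer required; from attempts
  id: no writer-side match
  age (writer side), unknown to reader
  id (writer side), unknown to reader
  rule R1 violated at id
  backward on Order therefore BREAKING (1)
forward analysis of Order with v1 as reader and v2 as writer:
  seq: int64 -> int64, writer optional; from seq
  age: no writer-side match
  city: string -> string, writer optional; from city
  attempts: int64 -> int64, writer required; from duration
  id: no writer-side match
  age (writer side), unknown to reader
  id (writer side), unknown to reader
  rule R1 violated at id
  forward on Order therefore BREAKING (1)


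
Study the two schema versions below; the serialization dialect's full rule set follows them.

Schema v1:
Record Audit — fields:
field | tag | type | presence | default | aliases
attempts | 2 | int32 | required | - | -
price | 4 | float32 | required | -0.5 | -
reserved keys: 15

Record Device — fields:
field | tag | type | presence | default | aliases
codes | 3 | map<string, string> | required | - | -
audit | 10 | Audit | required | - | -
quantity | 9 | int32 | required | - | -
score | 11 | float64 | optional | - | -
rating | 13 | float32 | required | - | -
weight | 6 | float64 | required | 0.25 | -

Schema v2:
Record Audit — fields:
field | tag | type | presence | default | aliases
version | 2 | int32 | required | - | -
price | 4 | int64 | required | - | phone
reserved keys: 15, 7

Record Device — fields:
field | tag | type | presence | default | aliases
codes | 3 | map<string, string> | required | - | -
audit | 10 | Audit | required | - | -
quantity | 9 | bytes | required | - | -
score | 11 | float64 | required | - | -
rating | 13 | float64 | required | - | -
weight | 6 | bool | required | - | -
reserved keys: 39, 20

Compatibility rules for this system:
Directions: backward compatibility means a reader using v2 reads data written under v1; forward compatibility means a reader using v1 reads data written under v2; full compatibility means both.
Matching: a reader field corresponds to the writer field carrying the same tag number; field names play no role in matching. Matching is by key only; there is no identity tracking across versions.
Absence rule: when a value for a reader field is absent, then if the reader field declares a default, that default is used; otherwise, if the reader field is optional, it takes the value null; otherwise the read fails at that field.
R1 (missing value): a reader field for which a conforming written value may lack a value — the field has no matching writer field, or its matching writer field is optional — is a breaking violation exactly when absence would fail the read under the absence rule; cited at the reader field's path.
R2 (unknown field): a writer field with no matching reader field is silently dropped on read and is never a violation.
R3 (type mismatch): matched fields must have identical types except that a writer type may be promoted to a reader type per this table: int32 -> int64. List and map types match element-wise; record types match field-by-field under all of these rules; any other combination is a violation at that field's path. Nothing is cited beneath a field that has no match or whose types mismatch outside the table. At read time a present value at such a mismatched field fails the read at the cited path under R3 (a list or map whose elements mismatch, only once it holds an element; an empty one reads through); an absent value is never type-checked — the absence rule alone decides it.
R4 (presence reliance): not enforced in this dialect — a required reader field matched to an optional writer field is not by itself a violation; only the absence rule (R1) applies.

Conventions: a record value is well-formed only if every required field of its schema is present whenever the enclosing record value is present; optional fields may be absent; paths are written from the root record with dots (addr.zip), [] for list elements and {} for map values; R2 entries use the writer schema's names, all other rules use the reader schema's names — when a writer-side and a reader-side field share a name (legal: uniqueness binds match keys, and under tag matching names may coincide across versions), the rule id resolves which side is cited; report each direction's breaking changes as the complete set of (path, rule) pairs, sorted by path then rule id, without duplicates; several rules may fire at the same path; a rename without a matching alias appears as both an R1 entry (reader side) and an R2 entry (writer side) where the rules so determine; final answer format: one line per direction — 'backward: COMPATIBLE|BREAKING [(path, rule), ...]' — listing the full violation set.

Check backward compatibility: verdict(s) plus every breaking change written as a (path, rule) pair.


backward: BREAKING [(audit.price, R3), (quantity, R3), (rating, R3), (score, R1), (weight, R3)]

each type pair in Device: writer, then reader
backward analysis of Device with v2 as reader and v1 as writer:
  map<string, string> -> map<string, string>, writer required: codes aligns to codes
  Audit -> Audit, writer required: audit aligns to audit
  int32 -> bytes, writer required: quantity aligns to quantity
  float64 -> float64, writer optional: score aligns to score
  float32 -> float64, writer required: rating aligns to rating
  float64 -> bool, writer required: weight aligns to weight
  int32 -> int32, writer required: audit.version aligns to audit.attempts
  float32 -> int64, writer required: audit.price aligns to audit.price
  violation R3 at audit.price
  violation R3 at quantity
  violation R3 at rating
  violation R1 at score
  violation R3 at weight
  backward on Device therefore BREAKING (5)
the other Device changes do not affect what is asked:
  renamed field attempts to version in record Audit -> inert for the asked Device verdict: nothing fires


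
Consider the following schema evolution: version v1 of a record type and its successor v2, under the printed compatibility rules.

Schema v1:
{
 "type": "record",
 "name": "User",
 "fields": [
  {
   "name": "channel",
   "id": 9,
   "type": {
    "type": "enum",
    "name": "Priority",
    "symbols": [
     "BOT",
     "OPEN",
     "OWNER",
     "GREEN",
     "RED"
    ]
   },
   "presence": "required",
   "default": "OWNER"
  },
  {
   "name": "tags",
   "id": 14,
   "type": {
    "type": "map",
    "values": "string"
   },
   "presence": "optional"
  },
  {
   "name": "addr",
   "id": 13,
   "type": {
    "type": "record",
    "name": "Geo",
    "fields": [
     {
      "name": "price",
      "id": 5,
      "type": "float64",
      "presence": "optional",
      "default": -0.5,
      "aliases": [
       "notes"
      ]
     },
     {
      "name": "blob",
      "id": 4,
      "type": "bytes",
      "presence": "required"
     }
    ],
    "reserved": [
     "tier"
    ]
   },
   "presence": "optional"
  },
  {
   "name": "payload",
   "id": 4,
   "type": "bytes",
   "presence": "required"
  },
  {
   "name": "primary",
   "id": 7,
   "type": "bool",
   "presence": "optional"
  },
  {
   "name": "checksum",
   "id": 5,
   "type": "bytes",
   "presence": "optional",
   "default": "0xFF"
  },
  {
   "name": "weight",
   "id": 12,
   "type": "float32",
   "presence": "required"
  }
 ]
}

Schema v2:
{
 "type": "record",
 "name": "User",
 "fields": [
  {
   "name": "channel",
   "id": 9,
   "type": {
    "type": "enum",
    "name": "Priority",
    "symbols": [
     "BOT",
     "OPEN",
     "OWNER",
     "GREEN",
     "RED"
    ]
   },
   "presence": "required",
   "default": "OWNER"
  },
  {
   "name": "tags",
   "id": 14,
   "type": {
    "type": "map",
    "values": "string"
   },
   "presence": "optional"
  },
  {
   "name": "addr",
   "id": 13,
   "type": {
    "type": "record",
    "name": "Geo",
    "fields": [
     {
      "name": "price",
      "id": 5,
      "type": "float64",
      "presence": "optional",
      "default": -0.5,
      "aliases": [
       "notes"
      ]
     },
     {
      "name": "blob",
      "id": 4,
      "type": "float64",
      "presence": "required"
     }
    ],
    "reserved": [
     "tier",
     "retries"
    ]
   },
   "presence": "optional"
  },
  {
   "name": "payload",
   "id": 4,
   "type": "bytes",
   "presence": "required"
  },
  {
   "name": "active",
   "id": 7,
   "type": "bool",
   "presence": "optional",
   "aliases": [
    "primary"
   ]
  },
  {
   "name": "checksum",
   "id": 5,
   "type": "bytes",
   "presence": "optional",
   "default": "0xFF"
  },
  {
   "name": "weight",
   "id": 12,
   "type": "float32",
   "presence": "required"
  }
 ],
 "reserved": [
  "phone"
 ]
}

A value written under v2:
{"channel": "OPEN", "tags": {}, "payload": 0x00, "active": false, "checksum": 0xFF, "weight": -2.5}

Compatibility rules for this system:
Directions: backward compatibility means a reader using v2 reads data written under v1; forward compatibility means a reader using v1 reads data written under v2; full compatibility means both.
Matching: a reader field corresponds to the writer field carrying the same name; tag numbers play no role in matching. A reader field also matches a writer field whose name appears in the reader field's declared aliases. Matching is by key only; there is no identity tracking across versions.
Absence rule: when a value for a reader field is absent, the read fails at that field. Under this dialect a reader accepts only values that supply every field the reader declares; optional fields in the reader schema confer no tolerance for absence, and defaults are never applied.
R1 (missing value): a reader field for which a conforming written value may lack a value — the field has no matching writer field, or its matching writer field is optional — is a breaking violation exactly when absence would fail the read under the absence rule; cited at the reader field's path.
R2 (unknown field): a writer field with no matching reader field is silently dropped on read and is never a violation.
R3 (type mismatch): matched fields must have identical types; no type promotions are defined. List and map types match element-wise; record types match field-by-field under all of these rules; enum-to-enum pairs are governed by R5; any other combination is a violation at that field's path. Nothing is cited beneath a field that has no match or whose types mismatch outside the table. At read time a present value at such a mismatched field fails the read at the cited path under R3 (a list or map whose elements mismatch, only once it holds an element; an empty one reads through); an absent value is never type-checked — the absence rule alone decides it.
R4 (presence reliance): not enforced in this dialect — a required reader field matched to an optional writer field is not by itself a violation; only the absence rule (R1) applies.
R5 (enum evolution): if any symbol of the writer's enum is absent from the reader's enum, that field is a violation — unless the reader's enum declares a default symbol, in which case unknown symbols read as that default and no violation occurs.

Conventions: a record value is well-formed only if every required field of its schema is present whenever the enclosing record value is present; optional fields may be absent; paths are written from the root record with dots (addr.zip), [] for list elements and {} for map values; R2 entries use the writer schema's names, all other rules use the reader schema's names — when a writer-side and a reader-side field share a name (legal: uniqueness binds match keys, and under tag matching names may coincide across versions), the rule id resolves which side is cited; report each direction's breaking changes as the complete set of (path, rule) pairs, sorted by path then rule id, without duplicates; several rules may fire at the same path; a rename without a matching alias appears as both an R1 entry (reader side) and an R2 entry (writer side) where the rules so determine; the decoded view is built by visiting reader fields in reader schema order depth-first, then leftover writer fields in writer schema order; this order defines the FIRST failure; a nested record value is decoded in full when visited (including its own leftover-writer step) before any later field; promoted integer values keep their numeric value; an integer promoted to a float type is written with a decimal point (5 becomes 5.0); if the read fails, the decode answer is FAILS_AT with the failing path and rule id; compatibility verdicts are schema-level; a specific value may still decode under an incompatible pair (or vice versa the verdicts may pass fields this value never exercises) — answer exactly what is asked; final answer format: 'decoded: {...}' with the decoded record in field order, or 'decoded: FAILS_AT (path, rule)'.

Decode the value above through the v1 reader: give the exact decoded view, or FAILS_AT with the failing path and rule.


decoded: FAILS_AT (addr, R1)

in User below, arrows point writer -> reader
decoding the User value with the v1 reader:
  channel := "OPEN"
  tags := {}
  read fails at addr under R1 (no fill)
  => FAILS_AT (addr, R1)
remaining User differences; none change what is asked:
  renamed field primary to active in record User (alias primary declared on the renamed field) -> affects the rule determinations only; this particular User value decodes identically
  field blob in record Geo: type bytes changed to float64 -> affects the rule determinations only; this particular User value decodes identically


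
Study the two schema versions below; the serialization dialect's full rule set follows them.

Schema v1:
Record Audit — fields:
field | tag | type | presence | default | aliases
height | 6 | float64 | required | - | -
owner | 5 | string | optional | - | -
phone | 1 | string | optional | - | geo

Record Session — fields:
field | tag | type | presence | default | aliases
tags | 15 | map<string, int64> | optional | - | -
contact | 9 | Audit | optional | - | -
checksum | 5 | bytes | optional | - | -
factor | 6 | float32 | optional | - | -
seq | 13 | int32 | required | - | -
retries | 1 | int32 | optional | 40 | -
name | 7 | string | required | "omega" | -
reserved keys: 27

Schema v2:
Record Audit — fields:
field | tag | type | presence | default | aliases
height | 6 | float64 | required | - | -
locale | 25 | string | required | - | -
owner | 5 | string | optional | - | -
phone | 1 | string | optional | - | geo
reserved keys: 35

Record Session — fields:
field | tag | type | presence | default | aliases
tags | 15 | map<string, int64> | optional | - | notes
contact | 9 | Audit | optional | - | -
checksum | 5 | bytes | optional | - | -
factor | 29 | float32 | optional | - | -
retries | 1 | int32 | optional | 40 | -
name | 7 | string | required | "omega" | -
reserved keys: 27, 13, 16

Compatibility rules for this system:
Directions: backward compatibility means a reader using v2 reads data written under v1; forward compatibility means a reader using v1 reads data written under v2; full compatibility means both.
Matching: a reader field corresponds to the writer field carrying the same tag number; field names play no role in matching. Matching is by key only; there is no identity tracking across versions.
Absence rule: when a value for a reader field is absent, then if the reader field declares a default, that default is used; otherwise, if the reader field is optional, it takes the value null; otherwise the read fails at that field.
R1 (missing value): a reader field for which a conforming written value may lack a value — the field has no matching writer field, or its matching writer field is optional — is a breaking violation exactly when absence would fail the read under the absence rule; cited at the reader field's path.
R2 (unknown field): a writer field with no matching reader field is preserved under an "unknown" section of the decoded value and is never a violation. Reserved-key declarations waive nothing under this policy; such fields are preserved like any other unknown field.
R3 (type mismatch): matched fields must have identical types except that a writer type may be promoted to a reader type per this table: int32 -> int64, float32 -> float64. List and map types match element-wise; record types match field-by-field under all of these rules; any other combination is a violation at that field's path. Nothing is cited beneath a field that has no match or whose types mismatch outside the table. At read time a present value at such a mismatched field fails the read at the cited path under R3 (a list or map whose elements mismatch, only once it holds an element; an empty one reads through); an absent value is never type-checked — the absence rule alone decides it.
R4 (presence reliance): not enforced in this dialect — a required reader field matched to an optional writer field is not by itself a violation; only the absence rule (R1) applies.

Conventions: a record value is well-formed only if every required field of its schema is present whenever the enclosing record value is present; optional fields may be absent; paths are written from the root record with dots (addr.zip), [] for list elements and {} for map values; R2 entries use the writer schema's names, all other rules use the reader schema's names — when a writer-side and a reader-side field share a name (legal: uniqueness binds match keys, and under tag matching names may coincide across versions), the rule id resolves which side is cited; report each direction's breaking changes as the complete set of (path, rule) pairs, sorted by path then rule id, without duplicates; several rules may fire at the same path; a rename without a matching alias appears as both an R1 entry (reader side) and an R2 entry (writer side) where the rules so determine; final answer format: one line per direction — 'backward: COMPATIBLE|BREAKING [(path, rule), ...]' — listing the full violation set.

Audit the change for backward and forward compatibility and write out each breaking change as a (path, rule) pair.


backward: BREAKING [(contact.locale, R1)]; forward: BREAKING [(seq, R1)]

each type pair in Session: writer, then reader
backward on Session — v2 reading data written by v1:
  tags: map<string, int64> -> map<string, int64>, writer optional; from tags
  contact: Audit -> Audit, writer optional; from contact
  checksum: bytes -> bytes, writer optional; from checksum
  factor: no writer match
  retries: int32 -> int32, writer optional; from retries
  name: string -> string, writer required; from name
  factor (writer side), unknown to reader
  seq (writer side), unknown to reader
  contact.height: float64 -> float64, writer required; from contact.height
  contact.locale: no writer match
  contact.owner: string -> string, writer optional; from contact.owner
  contact.phone: string -> string, writer optional; from contact.phone
  R1 fires at contact.locale
  backward on Session therefore BREAKING (1)
forward on Session — v1 reading data written by v2:
  tags: map<string, int64> -> map<string, int64>, writer optional; from tags
  contact: Audit -> Audit, writer optional; from contact
  checksum: bytes -> bytes, writer optional; from checksum
  factor: no writer match
  seq: no writer match
  retries: int32 -> int32, writer optional; from retries
  name: string -> string, writer required; from name
  factor (writer side), unknown to reader
  contact.height: float64 -> float64, writer required; from contact.height
  contact.owner: string -> string, writer optional; from contact.owner
  contact.phone: string -> string, writer optional; from contact.phone
  contact.locale (writer side), unknown to reader
  R1 fires at seq
  forward on Session therefore BREAKING (1)


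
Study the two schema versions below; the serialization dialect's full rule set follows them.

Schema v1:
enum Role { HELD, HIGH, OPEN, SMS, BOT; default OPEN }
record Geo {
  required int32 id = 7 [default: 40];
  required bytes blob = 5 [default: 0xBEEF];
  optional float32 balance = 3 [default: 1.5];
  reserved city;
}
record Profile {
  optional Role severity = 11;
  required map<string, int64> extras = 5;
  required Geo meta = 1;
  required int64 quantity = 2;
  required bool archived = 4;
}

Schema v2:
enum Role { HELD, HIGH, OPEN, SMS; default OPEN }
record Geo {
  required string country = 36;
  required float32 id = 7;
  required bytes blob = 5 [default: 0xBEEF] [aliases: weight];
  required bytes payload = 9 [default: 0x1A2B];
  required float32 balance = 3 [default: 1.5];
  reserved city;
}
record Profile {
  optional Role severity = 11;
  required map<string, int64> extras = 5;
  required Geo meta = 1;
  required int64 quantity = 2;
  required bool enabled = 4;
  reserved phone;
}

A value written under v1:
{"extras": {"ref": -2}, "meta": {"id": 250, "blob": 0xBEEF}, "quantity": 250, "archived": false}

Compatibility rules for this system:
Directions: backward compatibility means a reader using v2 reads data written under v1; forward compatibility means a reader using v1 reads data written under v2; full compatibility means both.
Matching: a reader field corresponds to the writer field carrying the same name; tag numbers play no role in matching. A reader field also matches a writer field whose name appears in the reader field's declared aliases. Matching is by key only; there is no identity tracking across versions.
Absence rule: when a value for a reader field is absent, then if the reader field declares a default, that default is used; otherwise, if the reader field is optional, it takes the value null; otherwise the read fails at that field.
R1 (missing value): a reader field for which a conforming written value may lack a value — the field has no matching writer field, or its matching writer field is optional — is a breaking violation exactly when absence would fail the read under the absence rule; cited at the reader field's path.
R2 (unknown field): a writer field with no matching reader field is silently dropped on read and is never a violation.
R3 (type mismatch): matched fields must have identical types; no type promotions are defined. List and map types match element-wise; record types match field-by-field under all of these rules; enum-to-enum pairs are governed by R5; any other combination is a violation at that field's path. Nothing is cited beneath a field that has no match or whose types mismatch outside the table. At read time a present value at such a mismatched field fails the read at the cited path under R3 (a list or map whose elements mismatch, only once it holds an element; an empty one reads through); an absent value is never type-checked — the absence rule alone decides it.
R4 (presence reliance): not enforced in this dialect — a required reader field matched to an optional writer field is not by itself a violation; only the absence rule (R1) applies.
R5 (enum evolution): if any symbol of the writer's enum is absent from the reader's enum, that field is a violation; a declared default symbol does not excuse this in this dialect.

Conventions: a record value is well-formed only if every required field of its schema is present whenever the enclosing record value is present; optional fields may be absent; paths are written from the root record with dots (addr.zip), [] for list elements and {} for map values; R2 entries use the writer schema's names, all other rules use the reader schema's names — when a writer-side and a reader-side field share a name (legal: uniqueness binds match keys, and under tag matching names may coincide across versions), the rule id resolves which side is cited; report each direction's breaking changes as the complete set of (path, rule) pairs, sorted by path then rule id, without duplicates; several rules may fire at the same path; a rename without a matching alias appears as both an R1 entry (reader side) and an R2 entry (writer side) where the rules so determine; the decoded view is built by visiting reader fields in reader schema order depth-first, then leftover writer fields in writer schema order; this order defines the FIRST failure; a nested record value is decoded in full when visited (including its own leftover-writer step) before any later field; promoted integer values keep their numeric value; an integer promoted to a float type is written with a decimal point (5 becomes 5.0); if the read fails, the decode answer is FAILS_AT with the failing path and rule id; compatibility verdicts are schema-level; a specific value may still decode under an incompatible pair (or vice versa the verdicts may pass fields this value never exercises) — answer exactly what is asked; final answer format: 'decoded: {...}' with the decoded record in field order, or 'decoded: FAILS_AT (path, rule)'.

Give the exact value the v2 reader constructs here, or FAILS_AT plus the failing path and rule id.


decoded: FAILS_AT (meta.country, R1)

each type pair in Profile: writer, then reader
decoding the Profile value with the v2 reader:
  severity := null (absent, optional -> null)
  extras := {"ref": -2}
  read fails at meta.country under R1 (no fill)
  => FAILS_AT (meta.country, R1)
diffs on Profile not affecting the asked answer:
  field balance in record Geo: optional changed to required -> inert under this dialect — no rule fires on Profile and the result does not move
  added field payload to record Geo: required bytes, tag 9, default 0x1A2B (in v2 it sits immediately before balance) -> inert under this dialect — no rule fires on Profile and the result does not move
  renamed field archived to enabled in record Profile -> changes Profile's schema-level verdicts only — the decode of this value is the same
  enum Role (field severity in record Profile): symbol BOT removed -> changes Profile's schema-level verdicts only — the decode of this value is the same
  field id in record Geo: type int32 changed to float32 (its default is dropped) -> changes Profile's schema-level verdicts only — the decode of this value is the same


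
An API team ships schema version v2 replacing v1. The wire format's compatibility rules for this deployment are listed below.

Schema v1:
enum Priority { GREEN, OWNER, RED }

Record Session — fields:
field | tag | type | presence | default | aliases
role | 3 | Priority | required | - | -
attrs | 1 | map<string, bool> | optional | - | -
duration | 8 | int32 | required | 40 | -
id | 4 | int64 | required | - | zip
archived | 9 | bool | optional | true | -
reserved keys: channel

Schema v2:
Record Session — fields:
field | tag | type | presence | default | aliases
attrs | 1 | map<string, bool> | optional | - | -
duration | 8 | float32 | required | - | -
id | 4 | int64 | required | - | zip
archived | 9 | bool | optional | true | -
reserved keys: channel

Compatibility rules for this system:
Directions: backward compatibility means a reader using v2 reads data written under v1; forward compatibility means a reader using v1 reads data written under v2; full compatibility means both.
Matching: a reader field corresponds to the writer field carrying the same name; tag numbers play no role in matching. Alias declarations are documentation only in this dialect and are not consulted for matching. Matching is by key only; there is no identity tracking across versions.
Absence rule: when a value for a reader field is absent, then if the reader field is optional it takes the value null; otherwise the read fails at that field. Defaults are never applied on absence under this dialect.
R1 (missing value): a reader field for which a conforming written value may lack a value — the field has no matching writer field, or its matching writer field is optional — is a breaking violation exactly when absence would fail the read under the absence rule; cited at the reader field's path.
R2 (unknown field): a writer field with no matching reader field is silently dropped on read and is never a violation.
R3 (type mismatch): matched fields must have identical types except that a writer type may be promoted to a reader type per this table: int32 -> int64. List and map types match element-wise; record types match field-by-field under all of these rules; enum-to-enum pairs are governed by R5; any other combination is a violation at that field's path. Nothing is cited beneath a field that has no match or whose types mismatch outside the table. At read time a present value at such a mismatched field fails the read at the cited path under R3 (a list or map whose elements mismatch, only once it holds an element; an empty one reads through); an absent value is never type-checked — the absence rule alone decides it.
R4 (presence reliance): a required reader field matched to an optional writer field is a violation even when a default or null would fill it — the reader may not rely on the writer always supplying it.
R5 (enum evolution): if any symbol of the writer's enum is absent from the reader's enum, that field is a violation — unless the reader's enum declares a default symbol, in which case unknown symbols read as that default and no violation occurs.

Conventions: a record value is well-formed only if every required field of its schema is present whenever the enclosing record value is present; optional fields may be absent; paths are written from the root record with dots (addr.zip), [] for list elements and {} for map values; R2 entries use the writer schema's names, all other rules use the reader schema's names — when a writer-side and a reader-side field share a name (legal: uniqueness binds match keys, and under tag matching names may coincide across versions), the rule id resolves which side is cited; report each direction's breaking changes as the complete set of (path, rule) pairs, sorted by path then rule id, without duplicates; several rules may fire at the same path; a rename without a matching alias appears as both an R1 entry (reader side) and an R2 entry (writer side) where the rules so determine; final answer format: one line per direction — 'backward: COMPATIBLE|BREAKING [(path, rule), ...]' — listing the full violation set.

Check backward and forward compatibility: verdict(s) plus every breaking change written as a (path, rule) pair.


backward: BREAKING [(duration, R3)]; forward: BREAKING [(duration, R3), (role, R1)]

arrows below run writer -> reader for Session
backward pass over Session, reader schema v2, writer schema v1:
  attrs: paired with writer attrs (map<string, bool> -> map<string, bool>; writer optional)
  duration: paired with writer duration (int32 -> float32; writer required)
  id: paired with writer id (int64 -> int64; writer required)
  archived: paired with writer archived (bool -> bool; writer optional)
  writer role: unknown to reader
  rule R3 violated at duration
  => backward verdict for Session: BREAKING, 1 violation(s)
forward pass over Session, reader schema v1, writer schema v2:
  no writer field matches reader role
  attrs: paired with writer attrs (map<string, bool> -> map<string, bool>; writer optional)
  duration: paired with writer duration (float32 -> int32; writer required)
  id: paired with writer id (int64 -> int64; writer required)
  archived: paired with writer archived (bool -> bool; writer optional)
  rule R3 violated at duration
  rule R1 violated at role
  => forward verdict for Session: BREAKING, 2 violation(s)
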